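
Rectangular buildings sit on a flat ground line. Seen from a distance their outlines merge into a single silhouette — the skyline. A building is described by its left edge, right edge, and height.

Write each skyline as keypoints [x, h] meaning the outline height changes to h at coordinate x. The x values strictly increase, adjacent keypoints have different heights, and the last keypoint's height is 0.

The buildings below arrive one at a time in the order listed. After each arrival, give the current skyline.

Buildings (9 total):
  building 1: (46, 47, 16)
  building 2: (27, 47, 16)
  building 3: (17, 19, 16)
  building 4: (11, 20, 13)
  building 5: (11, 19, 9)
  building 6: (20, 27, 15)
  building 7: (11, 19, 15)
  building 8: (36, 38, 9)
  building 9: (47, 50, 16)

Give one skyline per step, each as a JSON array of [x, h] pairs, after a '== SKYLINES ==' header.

== SKYLINES ==
[[46,16],[47,0]]
[[27,16],[47,0]]
[[17,16],[19,0],[27,16],[47,0]]
[[11,13],[17,16],[19,13],[20,0],[27,16],[47,0]]
[[11,13],[17,16],[19,13],[20,0],[27,16],[47,0]]
[[11,13],[17,16],[19,13],[20,15],[27,16],[47,0]]
[[11,15],[17,16],[19,13],[20,15],[27,16],[47,0]]
[[11,15],[17,16],[19,13],[20,15],[27,16],[47,0]]
[[11,15],[17,16],[19,13],[20,15],[27,16],[50,0]]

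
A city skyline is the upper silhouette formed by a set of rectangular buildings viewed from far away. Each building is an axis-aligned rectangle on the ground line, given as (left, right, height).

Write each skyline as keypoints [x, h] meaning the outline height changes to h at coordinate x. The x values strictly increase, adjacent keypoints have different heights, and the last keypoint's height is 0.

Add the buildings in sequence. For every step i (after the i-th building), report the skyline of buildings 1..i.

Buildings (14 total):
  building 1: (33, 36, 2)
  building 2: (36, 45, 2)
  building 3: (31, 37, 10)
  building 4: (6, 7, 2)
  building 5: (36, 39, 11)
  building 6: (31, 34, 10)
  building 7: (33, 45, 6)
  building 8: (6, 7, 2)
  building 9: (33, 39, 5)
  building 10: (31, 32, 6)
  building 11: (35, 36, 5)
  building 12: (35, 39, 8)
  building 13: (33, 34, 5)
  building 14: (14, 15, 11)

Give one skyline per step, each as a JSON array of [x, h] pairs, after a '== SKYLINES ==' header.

== SKYLINES ==
[[33,2],[36,0]]
[[33,2],[45,0]]
[[31,10],[37,2],[45,0]]
[[6,2],[7,0],[31,10],[37,2],[45,0]]
[[6,2],[7,0],[31,10],[36,11],[39,2],[45,0]]
[[6,2],[7,0],[31,10],[36,11],[39,2],[45,0]]
[[6,2],[7,0],[31,10],[36,11],[39,6],[45,0]]
[[6,2],[7,0],[31,10],[36,11],[39,6],[45,0]]
[[6,2],[7,0],[31,10],[36,11],[39,6],[45,0]]
[[6,2],[7,0],[31,10],[36,11],[39,6],[45,0]]
[[6,2],[7,0],[31,10],[36,11],[39,6],[45,0]]
[[6,2],[7,0],[31,10],[36,11],[39,6],[45,0]]
[[6,2],[7,0],[31,10],[36,11],[39,6],[45,0]]
[[6,2],[7,0],[14,11],[15,0],[31,10],[36,11],[39,6],[45,0]]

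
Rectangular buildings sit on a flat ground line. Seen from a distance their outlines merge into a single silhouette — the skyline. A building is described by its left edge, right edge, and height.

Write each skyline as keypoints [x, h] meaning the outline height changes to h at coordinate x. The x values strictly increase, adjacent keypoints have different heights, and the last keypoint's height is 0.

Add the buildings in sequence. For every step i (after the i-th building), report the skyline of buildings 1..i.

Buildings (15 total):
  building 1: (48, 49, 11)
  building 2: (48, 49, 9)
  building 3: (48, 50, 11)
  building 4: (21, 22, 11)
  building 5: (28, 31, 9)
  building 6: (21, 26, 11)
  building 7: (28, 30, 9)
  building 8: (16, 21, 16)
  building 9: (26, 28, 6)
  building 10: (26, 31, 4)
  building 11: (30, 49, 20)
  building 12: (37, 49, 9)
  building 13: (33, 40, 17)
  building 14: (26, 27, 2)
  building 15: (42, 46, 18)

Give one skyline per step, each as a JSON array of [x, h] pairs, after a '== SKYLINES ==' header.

== SKYLINES ==
[[48,11],[49,0]]
[[48,11],[49,0]]
[[48,11],[50,0]]
[[21,11],[22,0],[48,11],[50,0]]
[[21,11],[22,0],[28,9],[31,0],[48,11],[50,0]]
[[21,11],[26,0],[28,9],[31,0],[48,11],[50,0]]
[[21,11],[26,0],[28,9],[31,0],[48,11],[50,0]]
[[16,16],[21,11],[26,0],[28,9],[31,0],[48,11],[50,0]]
[[16,16],[21,11],[26,6],[28,9],[31,0],[48,11],[50,0]]
[[16,16],[21,11],[26,6],[28,9],[31,0],[48,11],[50,0]]
[[16,16],[21,11],[26,6],[28,9],[30,20],[49,11],[50,0]]
[[16,16],[21,11],[26,6],[28,9],[30,20],[49,11],[50,0]]
[[16,16],[21,11],[26,6],[28,9],[30,20],[49,11],[50,0]]
[[16,16],[21,11],[26,6],[28,9],[30,20],[49,11],[50,0]]
[[16,16],[21,11],[26,6],[28,9],[30,20],[49,11],[50,0]]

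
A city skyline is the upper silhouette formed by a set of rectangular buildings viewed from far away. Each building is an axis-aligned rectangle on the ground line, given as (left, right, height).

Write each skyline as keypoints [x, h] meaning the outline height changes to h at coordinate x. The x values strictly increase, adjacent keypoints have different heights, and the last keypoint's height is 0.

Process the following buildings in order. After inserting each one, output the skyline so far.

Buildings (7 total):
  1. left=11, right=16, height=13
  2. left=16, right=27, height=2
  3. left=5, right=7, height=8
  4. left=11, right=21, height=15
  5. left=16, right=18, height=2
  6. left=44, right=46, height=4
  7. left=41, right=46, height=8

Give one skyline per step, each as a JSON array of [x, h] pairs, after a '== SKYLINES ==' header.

== SKYLINES ==
[[11,13],[16,0]]
[[11,13],[16,2],[27,0]]
[[5,8],[7,0],[11,13],[16,2],[27,0]]
[[5,8],[7,0],[11,15],[21,2],[27,0]]
[[5,8],[7,0],[11,15],[21,2],[27,0]]
[[5,8],[7,0],[11,15],[21,2],[27,0],[44,4],[46,0]]
[[5,8],[7,0],[11,15],[21,2],[27,0],[41,8],[46,0]]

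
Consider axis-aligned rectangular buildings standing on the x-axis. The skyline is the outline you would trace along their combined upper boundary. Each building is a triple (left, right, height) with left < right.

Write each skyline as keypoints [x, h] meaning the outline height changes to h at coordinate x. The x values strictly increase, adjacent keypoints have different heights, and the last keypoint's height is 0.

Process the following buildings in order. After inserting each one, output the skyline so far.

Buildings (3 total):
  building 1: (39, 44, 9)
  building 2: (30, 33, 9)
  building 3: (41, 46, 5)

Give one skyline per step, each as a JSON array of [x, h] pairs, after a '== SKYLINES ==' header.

== SKYLINES ==
[[39,9],[44,0]]
[[30,9],[33,0],[39,9],[44,0]]
[[30,9],[33,0],[39,9],[44,5],[46,0]]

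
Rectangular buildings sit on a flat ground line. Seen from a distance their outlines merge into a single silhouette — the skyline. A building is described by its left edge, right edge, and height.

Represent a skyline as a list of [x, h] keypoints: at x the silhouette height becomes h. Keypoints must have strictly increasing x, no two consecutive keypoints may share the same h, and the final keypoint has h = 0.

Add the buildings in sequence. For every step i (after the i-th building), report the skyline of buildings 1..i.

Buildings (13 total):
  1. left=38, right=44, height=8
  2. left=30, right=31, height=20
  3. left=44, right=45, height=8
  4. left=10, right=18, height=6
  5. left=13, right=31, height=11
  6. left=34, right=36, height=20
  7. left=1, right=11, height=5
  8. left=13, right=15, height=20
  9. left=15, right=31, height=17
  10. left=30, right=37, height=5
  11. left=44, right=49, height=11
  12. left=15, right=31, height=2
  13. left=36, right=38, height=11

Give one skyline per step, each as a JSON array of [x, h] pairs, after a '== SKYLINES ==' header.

== SKYLINES ==
[[38,8],[44,0]]
[[30,20],[31,0],[38,8],[44,0]]
[[30,20],[31,0],[38,8],[45,0]]
[[10,6],[18,0],[30,20],[31,0],[38,8],[45,0]]
[[10,6],[13,11],[30,20],[31,0],[38,8],[45,0]]
[[10,6],[13,11],[30,20],[31,0],[34,20],[36,0],[38,8],[45,0]]
[[1,5],[10,6],[13,11],[30,20],[31,0],[34,20],[36,0],[38,8],[45,0]]
[[1,5],[10,6],[13,20],[15,11],[30,20],[31,0],[34,20],[36,0],[38,8],[45,0]]
[[1,5],[10,6],[13,20],[15,17],[30,20],[31,0],[34,20],[36,0],[38,8],[45,0]]
[[1,5],[10,6],[13,20],[15,17],[30,20],[31,5],[34,20],[36,5],[37,0],[38,8],[45,0]]
[[1,5],[10,6],[13,20],[15,17],[30,20],[31,5],[34,20],[36,5],[37,0],[38,8],[44,11],[49,0]]
[[1,5],[10,6],[13,20],[15,17],[30,20],[31,5],[34,20],[36,5],[37,0],[38,8],[44,11],[49,0]]
[[1,5],[10,6],[13,20],[15,17],[30,20],[31,5],[34,20],[36,11],[38,8],[44,11],[49,0]]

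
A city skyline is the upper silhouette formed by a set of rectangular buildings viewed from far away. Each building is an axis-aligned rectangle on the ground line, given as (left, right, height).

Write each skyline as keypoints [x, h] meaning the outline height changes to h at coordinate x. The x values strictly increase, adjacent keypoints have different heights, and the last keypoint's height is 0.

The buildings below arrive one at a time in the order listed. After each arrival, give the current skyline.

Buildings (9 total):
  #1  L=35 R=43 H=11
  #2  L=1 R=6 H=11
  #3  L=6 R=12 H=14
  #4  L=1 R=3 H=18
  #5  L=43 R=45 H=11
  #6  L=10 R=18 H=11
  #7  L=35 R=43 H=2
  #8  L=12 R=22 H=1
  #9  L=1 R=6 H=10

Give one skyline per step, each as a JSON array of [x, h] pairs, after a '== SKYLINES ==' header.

== SKYLINES ==
[[35,11],[43,0]]
[[1,11],[6,0],[35,11],[43,0]]
[[1,11],[6,14],[12,0],[35,11],[43,0]]
[[1,18],[3,11],[6,14],[12,0],[35,11],[43,0]]
[[1,18],[3,11],[6,14],[12,0],[35,11],[45,0]]
[[1,18],[3,11],[6,14],[12,11],[18,0],[35,11],[45,0]]
[[1,18],[3,11],[6,14],[12,11],[18,0],[35,11],[45,0]]
[[1,18],[3,11],[6,14],[12,11],[18,1],[22,0],[35,11],[45,0]]
[[1,18],[3,11],[6,14],[12,11],[18,1],[22,0],[35,11],[45,0]]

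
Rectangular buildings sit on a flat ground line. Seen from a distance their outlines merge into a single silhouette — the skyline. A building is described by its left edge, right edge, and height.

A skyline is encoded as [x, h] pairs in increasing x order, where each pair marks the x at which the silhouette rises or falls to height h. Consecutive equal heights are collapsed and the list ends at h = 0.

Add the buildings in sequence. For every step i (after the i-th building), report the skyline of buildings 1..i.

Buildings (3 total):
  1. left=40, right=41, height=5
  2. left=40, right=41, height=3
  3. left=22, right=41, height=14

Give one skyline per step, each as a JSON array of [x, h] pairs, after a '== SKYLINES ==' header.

== SKYLINES ==
[[40,5],[41,0]]
[[40,5],[41,0]]
[[22,14],[41,0]]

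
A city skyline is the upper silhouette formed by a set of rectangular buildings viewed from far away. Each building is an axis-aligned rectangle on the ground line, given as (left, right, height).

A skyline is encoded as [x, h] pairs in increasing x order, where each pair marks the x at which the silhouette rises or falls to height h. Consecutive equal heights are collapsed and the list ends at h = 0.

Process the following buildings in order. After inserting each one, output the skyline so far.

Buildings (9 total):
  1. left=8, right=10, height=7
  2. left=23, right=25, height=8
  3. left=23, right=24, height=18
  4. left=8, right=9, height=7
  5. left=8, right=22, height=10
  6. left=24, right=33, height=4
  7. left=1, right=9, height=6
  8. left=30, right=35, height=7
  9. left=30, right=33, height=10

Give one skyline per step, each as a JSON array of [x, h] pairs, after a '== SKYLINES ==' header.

== SKYLINES ==
[[8,7],[10,0]]
[[8,7],[10,0],[23,8],[25,0]]
[[8,7],[10,0],[23,18],[24,8],[25,0]]
[[8,7],[10,0],[23,18],[24,8],[25,0]]
[[8,10],[22,0],[23,18],[24,8],[25,0]]
[[8,10],[22,0],[23,18],[24,8],[25,4],[33,0]]
[[1,6],[8,10],[22,0],[23,18],[24,8],[25,4],[33,0]]
[[1,6],[8,10],[22,0],[23,18],[24,8],[25,4],[30,7],[35,0]]
[[1,6],[8,10],[22,0],[23,18],[24,8],[25,4],[30,10],[33,7],[35,0]]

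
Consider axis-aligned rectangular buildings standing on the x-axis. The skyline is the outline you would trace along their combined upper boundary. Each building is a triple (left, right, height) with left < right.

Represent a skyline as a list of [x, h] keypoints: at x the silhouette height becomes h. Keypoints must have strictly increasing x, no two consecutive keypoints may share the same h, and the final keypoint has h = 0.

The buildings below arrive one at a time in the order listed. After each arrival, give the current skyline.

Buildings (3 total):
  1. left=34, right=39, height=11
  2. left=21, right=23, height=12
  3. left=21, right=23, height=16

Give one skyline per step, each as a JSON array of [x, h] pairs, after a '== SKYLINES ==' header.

== SKYLINES ==
[[34,11],[39,0]]
[[21,12],[23,0],[34,11],[39,0]]
[[21,16],[23,0],[34,11],[39,0]]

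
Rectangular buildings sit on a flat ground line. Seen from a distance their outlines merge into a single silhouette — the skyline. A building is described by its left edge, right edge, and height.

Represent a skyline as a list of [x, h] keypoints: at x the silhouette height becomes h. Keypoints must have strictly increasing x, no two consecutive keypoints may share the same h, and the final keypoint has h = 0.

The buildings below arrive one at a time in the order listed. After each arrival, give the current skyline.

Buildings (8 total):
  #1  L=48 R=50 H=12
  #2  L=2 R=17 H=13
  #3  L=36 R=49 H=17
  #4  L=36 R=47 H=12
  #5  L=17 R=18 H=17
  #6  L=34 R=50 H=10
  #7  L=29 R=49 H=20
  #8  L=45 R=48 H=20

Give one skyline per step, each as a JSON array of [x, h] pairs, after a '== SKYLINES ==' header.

== SKYLINES ==
[[48,12],[50,0]]
[[2,13],[17,0],[48,12],[50,0]]
[[2,13],[17,0],[36,17],[49,12],[50,0]]
[[2,13],[17,0],[36,17],[49,12],[50,0]]
[[2,13],[17,17],[18,0],[36,17],[49,12],[50,0]]
[[2,13],[17,17],[18,0],[34,10],[36,17],[49,12],[50,0]]
[[2,13],[17,17],[18,0],[29,20],[49,12],[50,0]]
[[2,13],[17,17],[18,0],[29,20],[49,12],[50,0]]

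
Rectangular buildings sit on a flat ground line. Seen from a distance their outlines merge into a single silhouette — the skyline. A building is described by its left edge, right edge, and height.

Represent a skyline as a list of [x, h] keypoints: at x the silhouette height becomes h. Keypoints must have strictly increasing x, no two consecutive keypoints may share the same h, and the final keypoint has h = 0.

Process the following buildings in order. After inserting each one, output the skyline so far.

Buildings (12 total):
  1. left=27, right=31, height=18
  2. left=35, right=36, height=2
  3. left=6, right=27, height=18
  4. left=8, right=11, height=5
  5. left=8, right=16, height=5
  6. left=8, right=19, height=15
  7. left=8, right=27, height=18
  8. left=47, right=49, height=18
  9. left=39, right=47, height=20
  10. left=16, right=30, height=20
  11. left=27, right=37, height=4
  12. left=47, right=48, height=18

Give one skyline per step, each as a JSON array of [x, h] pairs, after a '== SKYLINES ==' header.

== SKYLINES ==
[[27,18],[31,0]]
[[27,18],[31,0],[35,2],[36,0]]
[[6,18],[31,0],[35,2],[36,0]]
[[6,18],[31,0],[35,2],[36,0]]
[[6,18],[31,0],[35,2],[36,0]]
[[6,18],[31,0],[35,2],[36,0]]
[[6,18],[31,0],[35,2],[36,0]]
[[6,18],[31,0],[35,2],[36,0],[47,18],[49,0]]
[[6,18],[31,0],[35,2],[36,0],[39,20],[47,18],[49,0]]
[[6,18],[16,20],[30,18],[31,0],[35,2],[36,0],[39,20],[47,18],[49,0]]
[[6,18],[16,20],[30,18],[31,4],[37,0],[39,20],[47,18],[49,0]]
[[6,18],[16,20],[30,18],[31,4],[37,0],[39,20],[47,18],[49,0]]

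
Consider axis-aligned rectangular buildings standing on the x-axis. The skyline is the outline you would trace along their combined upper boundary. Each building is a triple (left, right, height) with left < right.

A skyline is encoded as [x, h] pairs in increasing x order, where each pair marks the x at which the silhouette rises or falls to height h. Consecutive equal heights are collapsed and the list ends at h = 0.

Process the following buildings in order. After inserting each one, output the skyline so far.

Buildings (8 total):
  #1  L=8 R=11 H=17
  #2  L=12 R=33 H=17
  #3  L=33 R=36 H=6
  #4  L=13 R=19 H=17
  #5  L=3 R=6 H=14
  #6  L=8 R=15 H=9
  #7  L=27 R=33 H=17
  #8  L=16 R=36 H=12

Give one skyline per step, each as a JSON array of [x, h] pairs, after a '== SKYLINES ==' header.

== SKYLINES ==
[[8,17],[11,0]]
[[8,17],[11,0],[12,17],[33,0]]
[[8,17],[11,0],[12,17],[33,6],[36,0]]
[[8,17],[11,0],[12,17],[33,6],[36,0]]
[[3,14],[6,0],[8,17],[11,0],[12,17],[33,6],[36,0]]
[[3,14],[6,0],[8,17],[11,9],[12,17],[33,6],[36,0]]
[[3,14],[6,0],[8,17],[11,9],[12,17],[33,6],[36,0]]
[[3,14],[6,0],[8,17],[11,9],[12,17],[33,12],[36,0]]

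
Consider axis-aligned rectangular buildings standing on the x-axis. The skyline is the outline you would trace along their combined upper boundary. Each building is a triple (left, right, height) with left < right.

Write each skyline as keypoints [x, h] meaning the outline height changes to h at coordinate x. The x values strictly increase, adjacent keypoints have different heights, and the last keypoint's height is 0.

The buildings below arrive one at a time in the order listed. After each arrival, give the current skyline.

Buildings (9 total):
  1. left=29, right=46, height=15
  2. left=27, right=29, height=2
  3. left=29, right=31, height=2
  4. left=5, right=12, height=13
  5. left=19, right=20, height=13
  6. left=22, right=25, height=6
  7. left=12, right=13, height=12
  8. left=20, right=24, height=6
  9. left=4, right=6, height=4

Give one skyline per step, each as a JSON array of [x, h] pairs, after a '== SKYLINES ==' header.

== SKYLINES ==
[[29,15],[46,0]]
[[27,2],[29,15],[46,0]]
[[27,2],[29,15],[46,0]]
[[5,13],[12,0],[27,2],[29,15],[46,0]]
[[5,13],[12,0],[19,13],[20,0],[27,2],[29,15],[46,0]]
[[5,13],[12,0],[19,13],[20,0],[22,6],[25,0],[27,2],[29,15],[46,0]]
[[5,13],[12,12],[13,0],[19,13],[20,0],[22,6],[25,0],[27,2],[29,15],[46,0]]
[[5,13],[12,12],[13,0],[19,13],[20,6],[25,0],[27,2],[29,15],[46,0]]
[[4,4],[5,13],[12,12],[13,0],[19,13],[20,6],[25,0],[27,2],[29,15],[46,0]]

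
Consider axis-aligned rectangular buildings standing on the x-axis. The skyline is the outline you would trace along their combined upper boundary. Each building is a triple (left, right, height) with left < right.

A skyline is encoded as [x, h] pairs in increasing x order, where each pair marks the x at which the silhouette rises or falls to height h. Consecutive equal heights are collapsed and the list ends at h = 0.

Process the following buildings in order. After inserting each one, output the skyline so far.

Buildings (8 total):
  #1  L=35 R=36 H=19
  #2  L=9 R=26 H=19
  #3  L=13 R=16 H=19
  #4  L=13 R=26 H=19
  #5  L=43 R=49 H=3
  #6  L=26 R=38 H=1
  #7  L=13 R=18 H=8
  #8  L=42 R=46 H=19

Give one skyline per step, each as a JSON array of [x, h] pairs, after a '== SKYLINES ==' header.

== SKYLINES ==
[[35,19],[36,0]]
[[9,19],[26,0],[35,19],[36,0]]
[[9,19],[26,0],[35,19],[36,0]]
[[9,19],[26,0],[35,19],[36,0]]
[[9,19],[26,0],[35,19],[36,0],[43,3],[49,0]]
[[9,19],[26,1],[35,19],[36,1],[38,0],[43,3],[49,0]]
[[9,19],[26,1],[35,19],[36,1],[38,0],[43,3],[49,0]]
[[9,19],[26,1],[35,19],[36,1],[38,0],[42,19],[46,3],[49,0]]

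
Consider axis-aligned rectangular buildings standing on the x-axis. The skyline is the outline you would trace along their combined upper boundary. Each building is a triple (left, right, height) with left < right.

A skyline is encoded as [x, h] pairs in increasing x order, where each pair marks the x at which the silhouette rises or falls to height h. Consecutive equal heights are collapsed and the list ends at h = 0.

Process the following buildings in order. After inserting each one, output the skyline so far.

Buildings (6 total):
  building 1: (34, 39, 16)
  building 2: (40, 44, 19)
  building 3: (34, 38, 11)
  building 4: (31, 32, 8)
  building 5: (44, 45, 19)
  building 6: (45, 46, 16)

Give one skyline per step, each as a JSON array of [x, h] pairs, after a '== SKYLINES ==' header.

== SKYLINES ==
[[34,16],[39,0]]
[[34,16],[39,0],[40,19],[44,0]]
[[34,16],[39,0],[40,19],[44,0]]
[[31,8],[32,0],[34,16],[39,0],[40,19],[44,0]]
[[31,8],[32,0],[34,16],[39,0],[40,19],[45,0]]
[[31,8],[32,0],[34,16],[39,0],[40,19],[45,16],[46,0]]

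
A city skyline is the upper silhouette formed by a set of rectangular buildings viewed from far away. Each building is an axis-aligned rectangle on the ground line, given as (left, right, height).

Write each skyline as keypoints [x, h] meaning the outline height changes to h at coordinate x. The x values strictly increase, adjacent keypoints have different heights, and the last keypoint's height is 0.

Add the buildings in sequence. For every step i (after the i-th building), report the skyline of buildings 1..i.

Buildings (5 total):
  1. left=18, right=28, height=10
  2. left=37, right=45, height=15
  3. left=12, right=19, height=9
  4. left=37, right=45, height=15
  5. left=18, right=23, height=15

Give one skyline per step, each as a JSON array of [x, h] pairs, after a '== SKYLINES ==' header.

== SKYLINES ==
[[18,10],[28,0]]
[[18,10],[28,0],[37,15],[45,0]]
[[12,9],[18,10],[28,0],[37,15],[45,0]]
[[12,9],[18,10],[28,0],[37,15],[45,0]]
[[12,9],[18,15],[23,10],[28,0],[37,15],[45,0]]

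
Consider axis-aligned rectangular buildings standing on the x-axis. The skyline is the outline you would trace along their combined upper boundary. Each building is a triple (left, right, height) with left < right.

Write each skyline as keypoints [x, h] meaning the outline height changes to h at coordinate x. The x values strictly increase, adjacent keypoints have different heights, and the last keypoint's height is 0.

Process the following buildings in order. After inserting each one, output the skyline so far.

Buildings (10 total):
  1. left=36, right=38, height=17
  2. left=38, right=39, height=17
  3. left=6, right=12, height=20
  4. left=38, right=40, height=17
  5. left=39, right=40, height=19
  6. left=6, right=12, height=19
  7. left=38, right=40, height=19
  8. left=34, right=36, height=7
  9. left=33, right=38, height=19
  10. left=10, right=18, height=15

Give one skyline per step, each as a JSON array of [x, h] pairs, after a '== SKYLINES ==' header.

== SKYLINES ==
[[36,17],[38,0]]
[[36,17],[39,0]]
[[6,20],[12,0],[36,17],[39,0]]
[[6,20],[12,0],[36,17],[40,0]]
[[6,20],[12,0],[36,17],[39,19],[40,0]]
[[6,20],[12,0],[36,17],[39,19],[40,0]]
[[6,20],[12,0],[36,17],[38,19],[40,0]]
[[6,20],[12,0],[34,7],[36,17],[38,19],[40,0]]
[[6,20],[12,0],[33,19],[40,0]]
[[6,20],[12,15],[18,0],[33,19],[40,0]]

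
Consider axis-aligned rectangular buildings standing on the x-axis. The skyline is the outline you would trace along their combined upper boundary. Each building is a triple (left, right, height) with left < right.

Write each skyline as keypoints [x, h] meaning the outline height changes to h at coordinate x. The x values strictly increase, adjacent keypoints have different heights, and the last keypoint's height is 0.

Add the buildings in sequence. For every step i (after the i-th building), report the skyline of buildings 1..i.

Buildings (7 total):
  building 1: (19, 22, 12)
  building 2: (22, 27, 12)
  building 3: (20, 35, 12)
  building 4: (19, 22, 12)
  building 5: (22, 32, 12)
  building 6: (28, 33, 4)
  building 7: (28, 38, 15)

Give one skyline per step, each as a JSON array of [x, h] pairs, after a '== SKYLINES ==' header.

== SKYLINES ==
[[19,12],[22,0]]
[[19,12],[27,0]]
[[19,12],[35,0]]
[[19,12],[35,0]]
[[19,12],[35,0]]
[[19,12],[35,0]]
[[19,12],[28,15],[38,0]]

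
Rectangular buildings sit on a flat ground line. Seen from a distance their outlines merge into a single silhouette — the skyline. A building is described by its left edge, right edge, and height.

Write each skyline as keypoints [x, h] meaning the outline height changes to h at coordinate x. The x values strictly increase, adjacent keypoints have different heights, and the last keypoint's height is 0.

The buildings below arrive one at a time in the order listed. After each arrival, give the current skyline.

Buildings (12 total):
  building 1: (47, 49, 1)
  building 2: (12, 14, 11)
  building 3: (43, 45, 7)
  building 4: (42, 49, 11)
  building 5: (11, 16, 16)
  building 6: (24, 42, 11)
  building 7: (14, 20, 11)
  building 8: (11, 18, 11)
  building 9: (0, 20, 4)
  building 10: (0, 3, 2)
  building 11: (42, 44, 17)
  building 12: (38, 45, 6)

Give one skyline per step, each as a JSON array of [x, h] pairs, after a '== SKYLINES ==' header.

== SKYLINES ==
[[47,1],[49,0]]
[[12,11],[14,0],[47,1],[49,0]]
[[12,11],[14,0],[43,7],[45,0],[47,1],[49,0]]
[[12,11],[14,0],[42,11],[49,0]]
[[11,16],[16,0],[42,11],[49,0]]
[[11,16],[16,0],[24,11],[49,0]]
[[11,16],[16,11],[20,0],[24,11],[49,0]]
[[11,16],[16,11],[20,0],[24,11],[49,0]]
[[0,4],[11,16],[16,11],[20,0],[24,11],[49,0]]
[[0,4],[11,16],[16,11],[20,0],[24,11],[49,0]]
[[0,4],[11,16],[16,11],[20,0],[24,11],[42,17],[44,11],[49,0]]
[[0,4],[11,16],[16,11],[20,0],[24,11],[42,17],[44,11],[49,0]]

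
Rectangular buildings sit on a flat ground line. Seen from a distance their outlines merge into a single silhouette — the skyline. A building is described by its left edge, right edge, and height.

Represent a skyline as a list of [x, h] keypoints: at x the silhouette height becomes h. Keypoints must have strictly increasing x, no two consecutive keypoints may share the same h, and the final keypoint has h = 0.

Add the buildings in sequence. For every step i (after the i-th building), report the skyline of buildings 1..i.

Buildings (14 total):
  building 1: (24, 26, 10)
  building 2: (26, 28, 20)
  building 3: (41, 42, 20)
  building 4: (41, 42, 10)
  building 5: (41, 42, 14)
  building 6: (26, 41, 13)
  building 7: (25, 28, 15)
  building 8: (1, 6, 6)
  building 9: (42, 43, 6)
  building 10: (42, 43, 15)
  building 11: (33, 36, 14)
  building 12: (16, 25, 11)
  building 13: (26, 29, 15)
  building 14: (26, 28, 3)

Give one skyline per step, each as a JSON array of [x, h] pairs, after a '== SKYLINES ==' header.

== SKYLINES ==
[[24,10],[26,0]]
[[24,10],[26,20],[28,0]]
[[24,10],[26,20],[28,0],[41,20],[42,0]]
[[24,10],[26,20],[28,0],[41,20],[42,0]]
[[24,10],[26,20],[28,0],[41,20],[42,0]]
[[24,10],[26,20],[28,13],[41,20],[42,0]]
[[24,10],[25,15],[26,20],[28,13],[41,20],[42,0]]
[[1,6],[6,0],[24,10],[25,15],[26,20],[28,13],[41,20],[42,0]]
[[1,6],[6,0],[24,10],[25,15],[26,20],[28,13],[41,20],[42,6],[43,0]]
[[1,6],[6,0],[24,10],[25,15],[26,20],[28,13],[41,20],[42,15],[43,0]]
[[1,6],[6,0],[24,10],[25,15],[26,20],[28,13],[33,14],[36,13],[41,20],[42,15],[43,0]]
[[1,6],[6,0],[16,11],[25,15],[26,20],[28,13],[33,14],[36,13],[41,20],[42,15],[43,0]]
[[1,6],[6,0],[16,11],[25,15],[26,20],[28,15],[29,13],[33,14],[36,13],[41,20],[42,15],[43,0]]
[[1,6],[6,0],[16,11],[25,15],[26,20],[28,15],[29,13],[33,14],[36,13],[41,20],[42,15],[43,0]]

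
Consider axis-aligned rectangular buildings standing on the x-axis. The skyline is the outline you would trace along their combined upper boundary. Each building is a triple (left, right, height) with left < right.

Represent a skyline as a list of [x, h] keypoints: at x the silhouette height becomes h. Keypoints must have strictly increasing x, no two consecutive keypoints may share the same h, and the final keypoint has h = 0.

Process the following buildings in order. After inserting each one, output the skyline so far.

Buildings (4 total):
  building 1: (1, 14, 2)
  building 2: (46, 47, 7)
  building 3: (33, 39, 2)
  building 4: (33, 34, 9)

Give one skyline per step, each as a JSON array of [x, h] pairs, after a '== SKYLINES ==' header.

== SKYLINES ==
[[1,2],[14,0]]
[[1,2],[14,0],[46,7],[47,0]]
[[1,2],[14,0],[33,2],[39,0],[46,7],[47,0]]
[[1,2],[14,0],[33,9],[34,2],[39,0],[46,7],[47,0]]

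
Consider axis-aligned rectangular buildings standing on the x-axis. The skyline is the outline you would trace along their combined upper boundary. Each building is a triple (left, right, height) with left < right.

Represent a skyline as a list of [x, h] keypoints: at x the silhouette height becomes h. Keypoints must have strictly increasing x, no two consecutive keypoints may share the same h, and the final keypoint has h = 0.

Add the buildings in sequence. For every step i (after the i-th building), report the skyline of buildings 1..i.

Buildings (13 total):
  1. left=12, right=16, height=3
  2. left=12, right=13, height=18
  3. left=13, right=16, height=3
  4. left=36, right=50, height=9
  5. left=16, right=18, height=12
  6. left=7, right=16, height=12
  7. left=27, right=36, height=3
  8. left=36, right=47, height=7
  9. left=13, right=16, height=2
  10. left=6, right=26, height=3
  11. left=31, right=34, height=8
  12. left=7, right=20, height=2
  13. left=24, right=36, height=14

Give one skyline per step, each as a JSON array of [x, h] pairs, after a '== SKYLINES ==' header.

== SKYLINES ==
[[12,3],[16,0]]
[[12,18],[13,3],[16,0]]
[[12,18],[13,3],[16,0]]
[[12,18],[13,3],[16,0],[36,9],[50,0]]
[[12,18],[13,3],[16,12],[18,0],[36,9],[50,0]]
[[7,12],[12,18],[13,12],[18,0],[36,9],[50,0]]
[[7,12],[12,18],[13,12],[18,0],[27,3],[36,9],[50,0]]
[[7,12],[12,18],[13,12],[18,0],[27,3],[36,9],[50,0]]
[[7,12],[12,18],[13,12],[18,0],[27,3],[36,9],[50,0]]
[[6,3],[7,12],[12,18],[13,12],[18,3],[26,0],[27,3],[36,9],[50,0]]
[[6,3],[7,12],[12,18],[13,12],[18,3],[26,0],[27,3],[31,8],[34,3],[36,9],[50,0]]
[[6,3],[7,12],[12,18],[13,12],[18,3],[26,0],[27,3],[31,8],[34,3],[36,9],[50,0]]
[[6,3],[7,12],[12,18],[13,12],[18,3],[24,14],[36,9],[50,0]]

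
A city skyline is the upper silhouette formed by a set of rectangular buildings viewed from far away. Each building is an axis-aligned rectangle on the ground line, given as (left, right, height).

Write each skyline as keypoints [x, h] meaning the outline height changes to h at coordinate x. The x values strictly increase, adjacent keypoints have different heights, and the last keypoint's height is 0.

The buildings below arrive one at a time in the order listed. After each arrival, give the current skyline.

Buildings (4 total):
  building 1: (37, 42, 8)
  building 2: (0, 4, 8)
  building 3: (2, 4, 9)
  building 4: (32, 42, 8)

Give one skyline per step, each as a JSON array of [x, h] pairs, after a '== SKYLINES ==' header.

== SKYLINES ==
[[37,8],[42,0]]
[[0,8],[4,0],[37,8],[42,0]]
[[0,8],[2,9],[4,0],[37,8],[42,0]]
[[0,8],[2,9],[4,0],[32,8],[42,0]]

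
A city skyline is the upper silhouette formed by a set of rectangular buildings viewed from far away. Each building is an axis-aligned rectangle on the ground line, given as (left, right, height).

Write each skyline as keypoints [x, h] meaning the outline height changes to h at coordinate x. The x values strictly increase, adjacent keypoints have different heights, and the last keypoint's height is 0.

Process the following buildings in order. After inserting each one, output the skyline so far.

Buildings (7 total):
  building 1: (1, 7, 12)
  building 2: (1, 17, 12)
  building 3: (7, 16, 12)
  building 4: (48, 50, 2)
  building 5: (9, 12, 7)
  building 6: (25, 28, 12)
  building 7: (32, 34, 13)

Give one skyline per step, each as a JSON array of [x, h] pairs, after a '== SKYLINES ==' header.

== SKYLINES ==
[[1,12],[7,0]]
[[1,12],[17,0]]
[[1,12],[17,0]]
[[1,12],[17,0],[48,2],[50,0]]
[[1,12],[17,0],[48,2],[50,0]]
[[1,12],[17,0],[25,12],[28,0],[48,2],[50,0]]
[[1,12],[17,0],[25,12],[28,0],[32,13],[34,0],[48,2],[50,0]]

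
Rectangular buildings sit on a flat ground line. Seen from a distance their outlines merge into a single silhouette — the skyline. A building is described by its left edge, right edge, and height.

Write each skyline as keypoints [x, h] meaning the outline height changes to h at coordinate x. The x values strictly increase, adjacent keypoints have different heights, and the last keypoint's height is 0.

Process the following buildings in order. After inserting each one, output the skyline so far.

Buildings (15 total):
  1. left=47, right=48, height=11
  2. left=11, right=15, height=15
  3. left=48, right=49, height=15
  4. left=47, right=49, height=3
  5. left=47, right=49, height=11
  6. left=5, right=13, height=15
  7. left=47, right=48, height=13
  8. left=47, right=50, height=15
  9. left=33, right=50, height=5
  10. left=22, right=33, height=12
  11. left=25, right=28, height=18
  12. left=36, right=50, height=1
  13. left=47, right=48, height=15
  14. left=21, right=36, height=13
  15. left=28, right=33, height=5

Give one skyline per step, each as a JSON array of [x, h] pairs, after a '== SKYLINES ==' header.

== SKYLINES ==
[[47,11],[48,0]]
[[11,15],[15,0],[47,11],[48,0]]
[[11,15],[15,0],[47,11],[48,15],[49,0]]
[[11,15],[15,0],[47,11],[48,15],[49,0]]
[[11,15],[15,0],[47,11],[48,15],[49,0]]
[[5,15],[15,0],[47,11],[48,15],[49,0]]
[[5,15],[15,0],[47,13],[48,15],[49,0]]
[[5,15],[15,0],[47,15],[50,0]]
[[5,15],[15,0],[33,5],[47,15],[50,0]]
[[5,15],[15,0],[22,12],[33,5],[47,15],[50,0]]
[[5,15],[15,0],[22,12],[25,18],[28,12],[33,5],[47,15],[50,0]]
[[5,15],[15,0],[22,12],[25,18],[28,12],[33,5],[47,15],[50,0]]
[[5,15],[15,0],[22,12],[25,18],[28,12],[33,5],[47,15],[50,0]]
[[5,15],[15,0],[21,13],[25,18],[28,13],[36,5],[47,15],[50,0]]
[[5,15],[15,0],[21,13],[25,18],[28,13],[36,5],[47,15],[50,0]]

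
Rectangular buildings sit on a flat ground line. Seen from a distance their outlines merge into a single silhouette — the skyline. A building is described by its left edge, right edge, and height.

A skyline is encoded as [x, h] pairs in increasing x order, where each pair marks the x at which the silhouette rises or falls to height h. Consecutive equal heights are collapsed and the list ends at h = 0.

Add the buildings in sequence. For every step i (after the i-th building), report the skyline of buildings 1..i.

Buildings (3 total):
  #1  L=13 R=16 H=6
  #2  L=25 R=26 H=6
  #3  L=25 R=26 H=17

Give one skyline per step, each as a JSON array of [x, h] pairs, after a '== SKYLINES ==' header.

== SKYLINES ==
[[13,6],[16,0]]
[[13,6],[16,0],[25,6],[26,0]]
[[13,6],[16,0],[25,17],[26,0]]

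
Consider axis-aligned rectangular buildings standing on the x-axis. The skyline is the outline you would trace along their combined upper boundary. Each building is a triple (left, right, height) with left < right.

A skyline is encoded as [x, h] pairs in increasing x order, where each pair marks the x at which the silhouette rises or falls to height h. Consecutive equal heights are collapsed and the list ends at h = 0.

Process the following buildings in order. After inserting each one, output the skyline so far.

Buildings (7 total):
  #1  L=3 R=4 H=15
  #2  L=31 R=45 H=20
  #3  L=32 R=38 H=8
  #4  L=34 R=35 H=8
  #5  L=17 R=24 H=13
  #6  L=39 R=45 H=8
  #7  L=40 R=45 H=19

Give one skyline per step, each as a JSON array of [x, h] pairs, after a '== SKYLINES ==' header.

== SKYLINES ==
[[3,15],[4,0]]
[[3,15],[4,0],[31,20],[45,0]]
[[3,15],[4,0],[31,20],[45,0]]
[[3,15],[4,0],[31,20],[45,0]]
[[3,15],[4,0],[17,13],[24,0],[31,20],[45,0]]
[[3,15],[4,0],[17,13],[24,0],[31,20],[45,0]]
[[3,15],[4,0],[17,13],[24,0],[31,20],[45,0]]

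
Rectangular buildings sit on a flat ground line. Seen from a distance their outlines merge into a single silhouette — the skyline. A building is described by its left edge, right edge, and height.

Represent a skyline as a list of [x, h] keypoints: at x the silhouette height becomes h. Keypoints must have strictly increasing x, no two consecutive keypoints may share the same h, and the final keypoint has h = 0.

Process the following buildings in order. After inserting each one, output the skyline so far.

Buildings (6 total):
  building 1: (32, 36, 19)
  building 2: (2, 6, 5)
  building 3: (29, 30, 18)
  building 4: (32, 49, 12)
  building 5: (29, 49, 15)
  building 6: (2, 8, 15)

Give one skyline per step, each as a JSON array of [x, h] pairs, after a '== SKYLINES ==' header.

== SKYLINES ==
[[32,19],[36,0]]
[[2,5],[6,0],[32,19],[36,0]]
[[2,5],[6,0],[29,18],[30,0],[32,19],[36,0]]
[[2,5],[6,0],[29,18],[30,0],[32,19],[36,12],[49,0]]
[[2,5],[6,0],[29,18],[30,15],[32,19],[36,15],[49,0]]
[[2,15],[8,0],[29,18],[30,15],[32,19],[36,15],[49,0]]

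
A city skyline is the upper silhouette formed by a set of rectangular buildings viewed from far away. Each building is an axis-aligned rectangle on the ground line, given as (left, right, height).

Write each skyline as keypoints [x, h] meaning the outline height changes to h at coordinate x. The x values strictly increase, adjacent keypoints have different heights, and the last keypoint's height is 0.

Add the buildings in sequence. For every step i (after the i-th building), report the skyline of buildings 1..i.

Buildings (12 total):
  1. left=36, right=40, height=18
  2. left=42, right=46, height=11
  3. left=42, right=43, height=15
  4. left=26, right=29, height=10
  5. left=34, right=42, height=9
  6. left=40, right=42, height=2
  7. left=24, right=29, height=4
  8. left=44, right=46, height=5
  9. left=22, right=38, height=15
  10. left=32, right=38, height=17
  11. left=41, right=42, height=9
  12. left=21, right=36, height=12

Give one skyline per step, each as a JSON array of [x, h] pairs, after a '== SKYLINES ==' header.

== SKYLINES ==
[[36,18],[40,0]]
[[36,18],[40,0],[42,11],[46,0]]
[[36,18],[40,0],[42,15],[43,11],[46,0]]
[[26,10],[29,0],[36,18],[40,0],[42,15],[43,11],[46,0]]
[[26,10],[29,0],[34,9],[36,18],[40,9],[42,15],[43,11],[46,0]]
[[26,10],[29,0],[34,9],[36,18],[40,9],[42,15],[43,11],[46,0]]
[[24,4],[26,10],[29,0],[34,9],[36,18],[40,9],[42,15],[43,11],[46,0]]
[[24,4],[26,10],[29,0],[34,9],[36,18],[40,9],[42,15],[43,11],[46,0]]
[[22,15],[36,18],[40,9],[42,15],[43,11],[46,0]]
[[22,15],[32,17],[36,18],[40,9],[42,15],[43,11],[46,0]]
[[22,15],[32,17],[36,18],[40,9],[42,15],[43,11],[46,0]]
[[21,12],[22,15],[32,17],[36,18],[40,9],[42,15],[43,11],[46,0]]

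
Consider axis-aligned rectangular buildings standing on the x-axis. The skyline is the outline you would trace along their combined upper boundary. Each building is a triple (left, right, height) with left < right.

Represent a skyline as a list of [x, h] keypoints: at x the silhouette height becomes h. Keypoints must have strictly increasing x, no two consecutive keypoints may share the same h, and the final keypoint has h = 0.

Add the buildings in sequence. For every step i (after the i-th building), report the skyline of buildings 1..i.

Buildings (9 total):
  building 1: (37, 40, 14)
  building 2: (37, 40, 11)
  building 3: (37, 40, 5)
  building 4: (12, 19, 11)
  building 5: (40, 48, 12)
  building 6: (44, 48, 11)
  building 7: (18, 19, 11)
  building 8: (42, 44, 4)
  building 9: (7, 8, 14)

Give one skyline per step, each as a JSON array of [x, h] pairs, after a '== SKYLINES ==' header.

== SKYLINES ==
[[37,14],[40,0]]
[[37,14],[40,0]]
[[37,14],[40,0]]
[[12,11],[19,0],[37,14],[40,0]]
[[12,11],[19,0],[37,14],[40,12],[48,0]]
[[12,11],[19,0],[37,14],[40,12],[48,0]]
[[12,11],[19,0],[37,14],[40,12],[48,0]]
[[12,11],[19,0],[37,14],[40,12],[48,0]]
[[7,14],[8,0],[12,11],[19,0],[37,14],[40,12],[48,0]]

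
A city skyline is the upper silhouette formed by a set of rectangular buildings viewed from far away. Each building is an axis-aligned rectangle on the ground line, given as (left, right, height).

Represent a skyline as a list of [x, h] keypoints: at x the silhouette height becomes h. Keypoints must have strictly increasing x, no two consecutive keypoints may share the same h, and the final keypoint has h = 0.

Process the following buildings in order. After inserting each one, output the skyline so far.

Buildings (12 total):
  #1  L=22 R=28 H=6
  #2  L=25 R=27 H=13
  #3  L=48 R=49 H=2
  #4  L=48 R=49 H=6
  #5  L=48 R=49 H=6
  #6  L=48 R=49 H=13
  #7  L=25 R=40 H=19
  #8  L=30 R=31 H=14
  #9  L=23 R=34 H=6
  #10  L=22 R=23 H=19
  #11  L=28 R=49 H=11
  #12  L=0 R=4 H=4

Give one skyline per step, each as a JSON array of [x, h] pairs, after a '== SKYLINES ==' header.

== SKYLINES ==
[[22,6],[28,0]]
[[22,6],[25,13],[27,6],[28,0]]
[[22,6],[25,13],[27,6],[28,0],[48,2],[49,0]]
[[22,6],[25,13],[27,6],[28,0],[48,6],[49,0]]
[[22,6],[25,13],[27,6],[28,0],[48,6],[49,0]]
[[22,6],[25,13],[27,6],[28,0],[48,13],[49,0]]
[[22,6],[25,19],[40,0],[48,13],[49,0]]
[[22,6],[25,19],[40,0],[48,13],[49,0]]
[[22,6],[25,19],[40,0],[48,13],[49,0]]
[[22,19],[23,6],[25,19],[40,0],[48,13],[49,0]]
[[22,19],[23,6],[25,19],[40,11],[48,13],[49,0]]
[[0,4],[4,0],[22,19],[23,6],[25,19],[40,11],[48,13],[49,0]]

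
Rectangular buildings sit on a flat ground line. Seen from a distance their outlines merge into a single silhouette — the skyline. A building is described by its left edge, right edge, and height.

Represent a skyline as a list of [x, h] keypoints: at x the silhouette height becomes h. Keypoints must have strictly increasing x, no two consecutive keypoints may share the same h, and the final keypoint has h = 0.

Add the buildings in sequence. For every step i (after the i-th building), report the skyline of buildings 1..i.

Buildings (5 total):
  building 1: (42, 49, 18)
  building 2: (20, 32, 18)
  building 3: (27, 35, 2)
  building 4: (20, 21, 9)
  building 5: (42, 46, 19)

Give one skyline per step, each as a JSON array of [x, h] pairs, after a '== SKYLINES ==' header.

== SKYLINES ==
[[42,18],[49,0]]
[[20,18],[32,0],[42,18],[49,0]]
[[20,18],[32,2],[35,0],[42,18],[49,0]]
[[20,18],[32,2],[35,0],[42,18],[49,0]]
[[20,18],[32,2],[35,0],[42,19],[46,18],[49,0]]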